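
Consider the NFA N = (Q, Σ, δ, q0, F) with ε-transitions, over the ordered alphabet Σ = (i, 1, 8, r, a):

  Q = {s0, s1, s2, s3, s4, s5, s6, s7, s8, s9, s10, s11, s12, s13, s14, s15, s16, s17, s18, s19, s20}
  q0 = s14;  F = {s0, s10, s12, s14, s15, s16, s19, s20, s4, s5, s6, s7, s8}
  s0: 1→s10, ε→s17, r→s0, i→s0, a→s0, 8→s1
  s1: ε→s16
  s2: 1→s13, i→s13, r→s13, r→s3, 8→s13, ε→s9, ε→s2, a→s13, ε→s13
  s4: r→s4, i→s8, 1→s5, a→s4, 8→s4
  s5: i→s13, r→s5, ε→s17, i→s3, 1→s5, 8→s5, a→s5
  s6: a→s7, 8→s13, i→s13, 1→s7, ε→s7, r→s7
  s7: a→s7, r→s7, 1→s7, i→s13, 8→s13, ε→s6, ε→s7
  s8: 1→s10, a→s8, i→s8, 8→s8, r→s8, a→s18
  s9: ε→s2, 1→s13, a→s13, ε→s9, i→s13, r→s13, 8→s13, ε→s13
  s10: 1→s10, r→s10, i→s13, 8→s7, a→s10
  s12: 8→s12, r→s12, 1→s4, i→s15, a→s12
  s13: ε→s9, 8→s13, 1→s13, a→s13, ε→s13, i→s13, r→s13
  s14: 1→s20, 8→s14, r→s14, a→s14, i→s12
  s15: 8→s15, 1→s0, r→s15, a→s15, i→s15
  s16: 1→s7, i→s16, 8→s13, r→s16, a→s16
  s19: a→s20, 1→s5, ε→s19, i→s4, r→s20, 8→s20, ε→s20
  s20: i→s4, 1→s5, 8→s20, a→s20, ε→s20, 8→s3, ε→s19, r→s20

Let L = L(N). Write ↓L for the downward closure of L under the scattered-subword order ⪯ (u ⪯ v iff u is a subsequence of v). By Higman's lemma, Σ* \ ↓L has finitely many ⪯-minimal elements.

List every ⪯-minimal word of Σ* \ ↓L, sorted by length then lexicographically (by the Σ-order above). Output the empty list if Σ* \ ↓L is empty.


A = [11i, ii188].

|Q|=21, |F|=13, |δ|=102 (18 ε).
min D↑ (12 st, q0=0, F={8}): 0:i→1,1→2,8→0,r→0,a→0 1:i→3,1→4,8→1,r→1,a→1 2:i→4,1→5,8→2,r→2,a→2 3:i→3,1→6,8→3,r→3,a→3 4:i→7,1→5,8→4,r→4,a→4 5:i→8,1→5,8→5,r→5,a→5 6:i→6,1→9,8→10,r→6,a→6 7:i→7,1→9,8→7,r→7,a→7 8:i→8,1→8,8→8,r→8,a→8 9:i→8,1→9,8→11,r→9,a→9 10:i→10,1→11,8→8,r→10,a→10 11:i→8,1→11,8→8,r→11,a→11 (ε-aug+det+¬).
'11i': N↓-sim [20, 17, 9, 4] end={s13,s2,s3,s9} ∉↓L; 3/3 deletions ∈↓L.
'ii188': |S_i|=[20, 17, 14, 11, 8, 4] end={s13,s2,s3,s9} — reject; 5/5 deletions ∈↓L.
2 obstructions.


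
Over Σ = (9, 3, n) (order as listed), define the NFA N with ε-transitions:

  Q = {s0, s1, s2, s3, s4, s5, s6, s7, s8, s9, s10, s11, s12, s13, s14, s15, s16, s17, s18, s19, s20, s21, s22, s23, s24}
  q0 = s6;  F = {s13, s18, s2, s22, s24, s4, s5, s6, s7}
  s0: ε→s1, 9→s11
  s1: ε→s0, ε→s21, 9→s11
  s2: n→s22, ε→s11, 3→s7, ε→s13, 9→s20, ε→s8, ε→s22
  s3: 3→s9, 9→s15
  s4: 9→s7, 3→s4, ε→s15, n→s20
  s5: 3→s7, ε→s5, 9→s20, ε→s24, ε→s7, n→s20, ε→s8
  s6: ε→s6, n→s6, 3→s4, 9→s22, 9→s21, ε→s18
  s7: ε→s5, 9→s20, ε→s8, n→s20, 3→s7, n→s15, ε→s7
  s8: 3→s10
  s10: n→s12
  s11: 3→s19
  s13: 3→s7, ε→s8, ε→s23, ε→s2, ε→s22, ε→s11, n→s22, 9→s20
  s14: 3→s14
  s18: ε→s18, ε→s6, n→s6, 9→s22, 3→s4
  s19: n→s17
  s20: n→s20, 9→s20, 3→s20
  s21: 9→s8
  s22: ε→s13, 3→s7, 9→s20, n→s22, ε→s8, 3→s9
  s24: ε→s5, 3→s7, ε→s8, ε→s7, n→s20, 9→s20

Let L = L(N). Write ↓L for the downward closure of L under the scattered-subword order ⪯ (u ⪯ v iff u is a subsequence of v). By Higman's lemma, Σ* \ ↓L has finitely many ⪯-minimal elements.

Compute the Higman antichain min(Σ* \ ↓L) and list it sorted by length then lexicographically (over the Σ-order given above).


Antichain: [99, 3n].

|Q|=25, |F|=9, |δ|=72 (29 ε).
min D↑ (5 st, q0=0, F={3}): 0:9→1,3→2,n→0 1:9→3,3→4,n→1 2:9→4,3→2,n→3 3:9→3,3→3,n→3 4:9→3,3→4,n→3 [Hopcroft].
'99': run [20, 17, 4] end={s10,s12,s20,s8} — reject; 2/2 del acc.
'3n': N↓-sim [20, 12, 4] end={s12,s15,s17,s20} — reject; 2/2 del acc.
2 minimals (antichain).


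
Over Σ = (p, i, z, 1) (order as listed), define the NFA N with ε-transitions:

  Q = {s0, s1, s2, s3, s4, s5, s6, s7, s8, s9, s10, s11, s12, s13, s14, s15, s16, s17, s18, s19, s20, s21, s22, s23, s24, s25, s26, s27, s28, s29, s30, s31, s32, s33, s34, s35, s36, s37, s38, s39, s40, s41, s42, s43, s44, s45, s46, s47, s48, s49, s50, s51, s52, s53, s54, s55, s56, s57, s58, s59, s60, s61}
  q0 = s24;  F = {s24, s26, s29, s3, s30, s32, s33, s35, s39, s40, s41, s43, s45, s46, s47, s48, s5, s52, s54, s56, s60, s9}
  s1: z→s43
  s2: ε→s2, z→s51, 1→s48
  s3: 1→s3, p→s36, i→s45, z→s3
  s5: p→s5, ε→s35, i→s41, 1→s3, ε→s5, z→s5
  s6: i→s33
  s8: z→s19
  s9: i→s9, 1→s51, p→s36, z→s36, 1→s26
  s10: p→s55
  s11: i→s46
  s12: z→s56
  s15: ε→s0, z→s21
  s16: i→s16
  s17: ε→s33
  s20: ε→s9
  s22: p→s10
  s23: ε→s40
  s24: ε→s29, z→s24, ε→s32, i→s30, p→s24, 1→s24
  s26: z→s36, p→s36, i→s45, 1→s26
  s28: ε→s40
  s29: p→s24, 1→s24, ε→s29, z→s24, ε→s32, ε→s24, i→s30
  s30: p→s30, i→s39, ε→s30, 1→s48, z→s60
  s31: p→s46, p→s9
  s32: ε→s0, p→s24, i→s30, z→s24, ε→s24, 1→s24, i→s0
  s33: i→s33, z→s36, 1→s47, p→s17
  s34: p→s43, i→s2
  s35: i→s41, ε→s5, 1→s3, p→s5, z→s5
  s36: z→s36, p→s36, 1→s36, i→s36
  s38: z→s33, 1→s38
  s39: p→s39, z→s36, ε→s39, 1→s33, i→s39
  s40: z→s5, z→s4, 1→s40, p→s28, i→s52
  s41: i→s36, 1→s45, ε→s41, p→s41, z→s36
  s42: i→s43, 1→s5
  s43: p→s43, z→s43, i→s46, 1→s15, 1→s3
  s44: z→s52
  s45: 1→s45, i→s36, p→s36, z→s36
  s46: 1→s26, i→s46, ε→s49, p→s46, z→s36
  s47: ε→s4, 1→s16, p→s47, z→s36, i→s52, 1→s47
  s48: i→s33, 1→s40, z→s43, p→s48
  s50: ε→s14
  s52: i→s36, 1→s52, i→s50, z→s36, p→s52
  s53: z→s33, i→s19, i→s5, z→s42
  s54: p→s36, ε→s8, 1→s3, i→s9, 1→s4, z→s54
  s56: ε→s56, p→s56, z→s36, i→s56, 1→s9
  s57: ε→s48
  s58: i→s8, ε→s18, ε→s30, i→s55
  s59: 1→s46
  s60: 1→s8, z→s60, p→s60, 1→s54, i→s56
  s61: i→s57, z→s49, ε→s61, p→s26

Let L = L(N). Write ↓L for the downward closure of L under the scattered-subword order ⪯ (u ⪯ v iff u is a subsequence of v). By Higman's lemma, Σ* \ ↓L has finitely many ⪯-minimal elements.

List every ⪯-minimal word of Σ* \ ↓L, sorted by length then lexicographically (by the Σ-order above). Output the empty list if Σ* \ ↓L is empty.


|Q|=62, |F|=22, |δ|=158 (28 ε).
min D↑ (20 st, q0=0, F={5}): 0:p→0,i→1,z→0,1→0 1:p→1,i→2,z→3,1→4 2:p→2,i→2,z→5,1→6 3:p→3,i→7,z→3,1→8 4:p→4,i→6,z→9,1→10 5:p→5,i→5,z→5,1→5 6:p→6,i→6,z→5,1→11 7:p→7,i→7,z→5,1→12 8:p→5,i→12,z→8,1→13 9:p→9,i→14,z→9,1→13 10:p→10,i→15,z→16,1→10 11:p→11,i→15,z→5,1→11 12:p→5,i→12,z→5,1→17 13:p→5,i→18,z→13,1→13 14:p→14,i→14,z→5,1→17 15:p→15,i→5,z→5,1→15 16:p→16,i→19,z→16,1→13 17:p→5,i→18,z→5,1→17 18:p→5,i→5,z→5,1→18 19:p→19,i→5,z→5,1→18.
'iiz': N↓-sim [36, 33, 18, 1] end={s36} rej; 3/3 single-dels accept.
'iz1p': N↓-sim [36, 33, 21, 13, 1] end={s36} ∉↓L; 4/4 deletions ∈↓L.
'i11ii': N↓-sim [36, 33, 29, 19, 7, 4] end={s14,s16,s36,s50} ∉↓L; 5/5 deletions ∈↓L.
3 words, ⪯-incomp.

A = [iiz, iz1p, i11ii].


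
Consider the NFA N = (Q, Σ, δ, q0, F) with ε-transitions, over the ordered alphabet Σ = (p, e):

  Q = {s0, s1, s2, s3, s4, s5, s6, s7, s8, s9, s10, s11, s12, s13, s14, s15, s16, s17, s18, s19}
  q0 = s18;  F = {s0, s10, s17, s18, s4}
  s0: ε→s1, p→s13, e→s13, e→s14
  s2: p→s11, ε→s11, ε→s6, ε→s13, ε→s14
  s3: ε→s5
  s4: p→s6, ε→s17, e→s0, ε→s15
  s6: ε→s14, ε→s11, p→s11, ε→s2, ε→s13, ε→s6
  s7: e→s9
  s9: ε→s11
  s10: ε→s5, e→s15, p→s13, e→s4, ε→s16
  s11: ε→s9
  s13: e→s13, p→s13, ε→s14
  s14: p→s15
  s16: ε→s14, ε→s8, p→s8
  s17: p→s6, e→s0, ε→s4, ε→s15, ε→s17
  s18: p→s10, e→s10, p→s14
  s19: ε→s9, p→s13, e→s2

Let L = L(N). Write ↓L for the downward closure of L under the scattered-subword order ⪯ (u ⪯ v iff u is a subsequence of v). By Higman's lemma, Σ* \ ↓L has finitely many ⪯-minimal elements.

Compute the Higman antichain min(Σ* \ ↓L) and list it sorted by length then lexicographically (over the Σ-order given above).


min(Σ*\↓L) = [pp, ep, peee, eeee].

|Q|=20, |F|=5, |δ|=46 (24 ε).
min D↑ (5 st, q0=0, F={2}): 0:p→1,e→1 1:p→2,e→3 2:p→2,e→2 3:p→2,e→4 4:p→2,e→2.
'pp': N↓-sim [16, 15, 8] end={s11,s13,s14,s15,s2,s6,s8,s9} — reject; 2/2 del acc.
'ep': run [16, 15, 8] end={s11,s13,s14,s15,s2,s6,s8,s9} ∉↓L; 2/2 del acc.
'peee': N↓-sim [16, 15, 11, 5, 3] end={s13,s14,s15} ∉↓L; 4/4 single-dels accept.
'eeee': run [16, 15, 11, 5, 3] end={s13,s14,s15} ∉↓L; 4/4 single-dels accept.
4 minimals (antichain).


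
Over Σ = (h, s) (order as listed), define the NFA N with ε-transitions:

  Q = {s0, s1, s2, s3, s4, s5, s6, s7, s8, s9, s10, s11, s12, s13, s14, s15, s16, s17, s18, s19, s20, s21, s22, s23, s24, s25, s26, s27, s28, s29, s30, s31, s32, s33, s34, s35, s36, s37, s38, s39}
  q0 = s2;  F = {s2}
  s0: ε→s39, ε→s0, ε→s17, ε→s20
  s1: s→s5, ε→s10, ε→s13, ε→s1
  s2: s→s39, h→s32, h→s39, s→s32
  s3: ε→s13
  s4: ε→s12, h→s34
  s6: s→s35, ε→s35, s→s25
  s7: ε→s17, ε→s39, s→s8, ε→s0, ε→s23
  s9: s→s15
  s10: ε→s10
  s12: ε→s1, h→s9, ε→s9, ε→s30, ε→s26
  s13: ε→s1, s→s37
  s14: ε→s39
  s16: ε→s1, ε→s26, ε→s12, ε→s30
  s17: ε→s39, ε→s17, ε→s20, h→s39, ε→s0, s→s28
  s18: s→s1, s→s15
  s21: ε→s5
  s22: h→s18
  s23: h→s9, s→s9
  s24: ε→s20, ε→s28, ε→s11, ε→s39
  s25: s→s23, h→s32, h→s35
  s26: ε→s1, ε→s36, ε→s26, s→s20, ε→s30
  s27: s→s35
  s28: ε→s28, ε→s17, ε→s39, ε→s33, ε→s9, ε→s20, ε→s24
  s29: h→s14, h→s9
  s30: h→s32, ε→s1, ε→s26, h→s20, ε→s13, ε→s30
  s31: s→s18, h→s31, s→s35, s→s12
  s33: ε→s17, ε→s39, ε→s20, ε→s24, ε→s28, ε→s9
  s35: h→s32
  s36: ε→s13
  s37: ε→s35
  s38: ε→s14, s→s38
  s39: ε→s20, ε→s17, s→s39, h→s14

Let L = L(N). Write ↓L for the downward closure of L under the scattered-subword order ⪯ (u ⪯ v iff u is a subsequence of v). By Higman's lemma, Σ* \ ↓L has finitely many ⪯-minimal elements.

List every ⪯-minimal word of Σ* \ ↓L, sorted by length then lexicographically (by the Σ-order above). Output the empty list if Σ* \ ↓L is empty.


|Q|=40, |F|=1, |δ|=96 (60 ε).
min D↑ (2 st, q0=0, F={1}): 0:h→1,s→1 1:h→1,s→1 (ε-aug+det+¬).
'h': run [13, 12] end={s0,s11,s14,s15,s17,s20,s24,s28,s32,s33,s39,s9} rej; 1/1 del acc.
's': N↓-sim [13, 12] end={s0,s11,s14,s15,s17,s20,s24,s28,s32,s33,s39,s9} — reject; 1/1 deletions ∈↓L.
2 minimals (antichain).

A = [h, s].


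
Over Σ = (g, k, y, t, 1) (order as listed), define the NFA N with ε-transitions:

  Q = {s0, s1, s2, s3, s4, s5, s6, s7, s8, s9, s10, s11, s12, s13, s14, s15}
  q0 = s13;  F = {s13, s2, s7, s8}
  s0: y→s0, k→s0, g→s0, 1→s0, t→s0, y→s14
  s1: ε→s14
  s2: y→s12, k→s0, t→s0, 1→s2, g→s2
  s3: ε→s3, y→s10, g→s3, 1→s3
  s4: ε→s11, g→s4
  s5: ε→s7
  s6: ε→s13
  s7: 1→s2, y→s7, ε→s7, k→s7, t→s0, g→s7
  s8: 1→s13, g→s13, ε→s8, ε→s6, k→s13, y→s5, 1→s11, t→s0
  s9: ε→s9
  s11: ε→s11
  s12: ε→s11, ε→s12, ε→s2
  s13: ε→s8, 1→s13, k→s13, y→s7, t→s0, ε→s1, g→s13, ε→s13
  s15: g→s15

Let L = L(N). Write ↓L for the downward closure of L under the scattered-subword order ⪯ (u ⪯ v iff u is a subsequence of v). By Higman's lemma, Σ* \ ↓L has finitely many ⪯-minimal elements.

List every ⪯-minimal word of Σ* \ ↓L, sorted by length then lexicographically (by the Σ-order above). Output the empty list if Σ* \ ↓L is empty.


A = [t, y1k].

|Q|=16, |F|=4, |δ|=48 (16 ε).
min D↑ (4 st, q0=0, F={2}): 0:g→0,k→0,y→1,t→2,1→0 1:g→1,k→1,y→1,t→2,1→3 2:g→2,k→2,y→2,t→2,1→2 3:g→3,k→2,y→3,t→2,1→3.
't': run [11, 2] end={s0,s14} ∉↓L; 1/1 del acc.
'y1k': |S_i|=[11, 7, 5, 2] end={s0,s14} — reject; 3/3 del acc.
2 minimals (antichain).


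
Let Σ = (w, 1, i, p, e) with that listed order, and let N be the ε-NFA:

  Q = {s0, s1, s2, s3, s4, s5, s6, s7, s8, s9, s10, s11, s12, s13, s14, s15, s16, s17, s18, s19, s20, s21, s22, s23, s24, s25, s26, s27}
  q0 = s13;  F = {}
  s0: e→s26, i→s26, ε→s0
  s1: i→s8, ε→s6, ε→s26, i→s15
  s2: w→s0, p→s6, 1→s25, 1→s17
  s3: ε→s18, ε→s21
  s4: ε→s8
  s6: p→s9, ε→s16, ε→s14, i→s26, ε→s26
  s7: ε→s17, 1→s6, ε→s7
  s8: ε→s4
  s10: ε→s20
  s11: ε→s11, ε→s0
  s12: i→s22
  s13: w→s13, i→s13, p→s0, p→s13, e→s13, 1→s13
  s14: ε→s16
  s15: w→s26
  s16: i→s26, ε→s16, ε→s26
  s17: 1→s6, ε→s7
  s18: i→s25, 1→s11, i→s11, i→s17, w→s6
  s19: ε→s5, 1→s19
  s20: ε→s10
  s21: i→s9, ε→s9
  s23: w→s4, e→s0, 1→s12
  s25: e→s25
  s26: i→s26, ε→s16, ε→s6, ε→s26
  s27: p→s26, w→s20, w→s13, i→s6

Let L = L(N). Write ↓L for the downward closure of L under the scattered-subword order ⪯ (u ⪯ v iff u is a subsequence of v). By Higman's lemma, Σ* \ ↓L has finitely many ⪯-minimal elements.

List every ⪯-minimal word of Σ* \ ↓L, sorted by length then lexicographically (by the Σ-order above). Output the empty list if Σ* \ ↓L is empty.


Antichain: [ε].

|Q|=28, |F|=0, |δ|=62 (25 ε).
min D↑ (1 st, q0=0, F={0}): 0:w→0,1→0,i→0,p→0,e→0 (ε-aug+det+¬).
ε ∈ L(D↑) — L = ∅.


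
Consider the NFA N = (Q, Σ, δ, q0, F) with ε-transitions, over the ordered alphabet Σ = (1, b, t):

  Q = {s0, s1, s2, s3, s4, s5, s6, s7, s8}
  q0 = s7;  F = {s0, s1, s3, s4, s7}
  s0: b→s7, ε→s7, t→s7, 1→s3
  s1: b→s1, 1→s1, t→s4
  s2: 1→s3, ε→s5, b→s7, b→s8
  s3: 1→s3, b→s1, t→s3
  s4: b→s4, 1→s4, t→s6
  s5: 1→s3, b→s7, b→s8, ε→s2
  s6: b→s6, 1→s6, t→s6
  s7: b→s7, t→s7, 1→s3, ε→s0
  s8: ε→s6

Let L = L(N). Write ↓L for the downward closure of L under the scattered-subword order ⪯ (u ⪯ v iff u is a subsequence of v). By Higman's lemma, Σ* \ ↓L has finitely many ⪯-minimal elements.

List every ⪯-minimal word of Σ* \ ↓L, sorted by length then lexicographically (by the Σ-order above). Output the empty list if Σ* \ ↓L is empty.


|Q|=9, |F|=5, |δ|=29 (5 ε).
min D↑ (5 st, q0=0, F={4}): 0:1→1,b→0,t→0 1:1→1,b→2,t→1 2:1→2,b→2,t→3 3:1→3,b→3,t→4 4:1→4,b→4,t→4 (ε-aug+det+¬).
'1btt': N↓-sim [6, 4, 3, 2, 1] end={s6} — reject; 4/4 deletions ∈↓L.
1 minimals (antichain).

Antichain: [1btt].


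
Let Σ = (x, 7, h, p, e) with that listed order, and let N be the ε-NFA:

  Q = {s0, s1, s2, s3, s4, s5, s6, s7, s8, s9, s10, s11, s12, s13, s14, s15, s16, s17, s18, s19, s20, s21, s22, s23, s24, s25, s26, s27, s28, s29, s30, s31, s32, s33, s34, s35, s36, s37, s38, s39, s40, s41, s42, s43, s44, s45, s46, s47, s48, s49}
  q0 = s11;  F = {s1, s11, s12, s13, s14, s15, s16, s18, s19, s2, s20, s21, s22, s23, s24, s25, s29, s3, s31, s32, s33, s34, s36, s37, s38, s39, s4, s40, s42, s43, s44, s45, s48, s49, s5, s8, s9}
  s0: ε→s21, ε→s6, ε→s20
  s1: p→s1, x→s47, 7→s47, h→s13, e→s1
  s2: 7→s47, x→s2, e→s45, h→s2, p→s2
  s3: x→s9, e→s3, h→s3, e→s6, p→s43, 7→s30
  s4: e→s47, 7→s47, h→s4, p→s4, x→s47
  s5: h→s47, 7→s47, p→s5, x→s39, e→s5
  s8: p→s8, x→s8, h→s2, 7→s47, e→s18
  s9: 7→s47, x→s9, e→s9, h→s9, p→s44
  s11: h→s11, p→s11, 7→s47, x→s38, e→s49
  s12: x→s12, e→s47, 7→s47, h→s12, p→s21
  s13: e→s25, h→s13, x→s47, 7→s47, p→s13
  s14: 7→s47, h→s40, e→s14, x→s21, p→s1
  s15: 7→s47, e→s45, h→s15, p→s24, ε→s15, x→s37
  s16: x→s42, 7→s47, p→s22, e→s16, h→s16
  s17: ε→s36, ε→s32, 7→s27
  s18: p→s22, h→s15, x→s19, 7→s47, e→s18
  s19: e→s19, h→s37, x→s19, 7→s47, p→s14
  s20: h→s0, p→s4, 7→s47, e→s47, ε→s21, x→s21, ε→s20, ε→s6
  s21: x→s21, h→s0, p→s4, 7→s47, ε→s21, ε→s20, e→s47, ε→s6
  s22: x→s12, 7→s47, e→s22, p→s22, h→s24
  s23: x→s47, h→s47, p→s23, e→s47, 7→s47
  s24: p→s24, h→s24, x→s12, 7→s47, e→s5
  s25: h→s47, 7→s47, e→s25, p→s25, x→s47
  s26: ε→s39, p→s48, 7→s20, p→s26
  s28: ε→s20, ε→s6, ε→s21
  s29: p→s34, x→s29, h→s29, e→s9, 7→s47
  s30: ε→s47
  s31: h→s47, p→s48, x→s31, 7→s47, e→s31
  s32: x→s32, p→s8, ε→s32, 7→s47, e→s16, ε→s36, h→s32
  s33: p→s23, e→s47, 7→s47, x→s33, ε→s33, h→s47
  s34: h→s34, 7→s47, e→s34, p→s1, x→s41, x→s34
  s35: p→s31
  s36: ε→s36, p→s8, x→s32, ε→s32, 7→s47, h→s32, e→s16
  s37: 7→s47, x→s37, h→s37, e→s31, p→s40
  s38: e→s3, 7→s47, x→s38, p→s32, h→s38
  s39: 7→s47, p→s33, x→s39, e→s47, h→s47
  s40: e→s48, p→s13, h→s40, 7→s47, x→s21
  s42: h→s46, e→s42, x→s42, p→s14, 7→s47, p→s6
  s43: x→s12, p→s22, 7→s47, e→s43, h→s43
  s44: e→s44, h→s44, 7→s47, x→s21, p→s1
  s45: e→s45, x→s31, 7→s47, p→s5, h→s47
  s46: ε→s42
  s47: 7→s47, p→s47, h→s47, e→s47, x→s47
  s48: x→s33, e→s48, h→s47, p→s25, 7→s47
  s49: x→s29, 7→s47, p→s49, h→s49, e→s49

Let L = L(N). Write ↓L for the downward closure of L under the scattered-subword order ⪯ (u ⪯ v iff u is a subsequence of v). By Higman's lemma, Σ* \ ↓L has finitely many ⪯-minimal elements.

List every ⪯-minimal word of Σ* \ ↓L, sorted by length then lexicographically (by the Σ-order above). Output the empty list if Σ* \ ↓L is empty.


|Q|=50, |F|=37, |δ|=221 (23 ε).
min D↑ (36 st, q0=0, F={2}): 0:x→1,7→2,h→0,p→0,e→3 1:x→1,7→2,h→1,p→4,e→5 2:x→2,7→2,h→2,p→2,e→2 3:x→6,7→2,h→3,p→3,e→3 4:x→4,7→2,h→4,p→7,e→8 5:x→9,7→2,h→5,p→10,e→5 6:x→6,7→2,h→6,p→11,e→9 7:x→7,7→2,h→12,p→7,e→13 8:x→14,7→2,h→8,p→15,e→8 9:x→9,7→2,h→9,p→16,e→9 10:x→17,7→2,h→10,p→15,e→10 11:x→11,7→2,h→11,p→18,e→11 12:x→12,7→2,h→12,p→12,e→19 13:x→20,7→2,h→21,p→15,e→13 14:x→14,7→2,h→14,p→22,e→14 15:x→17,7→2,h→23,p→15,e→15 16:x→24,7→2,h→16,p→18,e→16 17:x→17,7→2,h→17,p→24,e→2 18:x→2,7→2,h→25,p→18,e→18 19:x→26,7→2,h→2,p→27,e→19 20:x→20,7→2,h→28,p→22,e→20 21:x→28,7→2,h→21,p→23,e→19 22:x→24,7→2,h→29,p→18,e→22 23:x→17,7→2,h→23,p→23,e→27 24:x→24,7→2,h→24,p→30,e→2 25:x→2,7→2,h→25,p→25,e→31 26:x→26,7→2,h→2,p→32,e→26 27:x→33,7→2,h→2,p→27,e→27 28:x→28,7→2,h→28,p→29,e→26 29:x→24,7→2,h→29,p→25,e→32 30:x→2,7→2,h→30,p→30,e→2 31:x→2,7→2,h→2,p→31,e→31 32:x→34,7→2,h→2,p→31,e→32 33:x→33,7→2,h→2,p→34,e→2 34:x→34,7→2,h→2,p→35,e→2 35:x→2,7→2,h→2,p→35,e→2.
'7': |S_i|=[43, 2] end={s30,s47} rej; 1/1 del acc.
'xepxe': N↓-sim [43, 41, 35, 21, 10, 1] end={s47} rej; 5/5 deletions ∈↓L.
'exppx': run [43, 37, 26, 17, 6, 1] end={s47} rej; 5/5 deletions ∈↓L.
'xppheh': |S_i|=[43, 41, 36, 27, 21, 9, 1] end={s47} rej; 6/6 deletions ∈↓L.
4 minimals (antichain).

min(Σ*\↓L) = [7, xepxe, exppx, xppheh].


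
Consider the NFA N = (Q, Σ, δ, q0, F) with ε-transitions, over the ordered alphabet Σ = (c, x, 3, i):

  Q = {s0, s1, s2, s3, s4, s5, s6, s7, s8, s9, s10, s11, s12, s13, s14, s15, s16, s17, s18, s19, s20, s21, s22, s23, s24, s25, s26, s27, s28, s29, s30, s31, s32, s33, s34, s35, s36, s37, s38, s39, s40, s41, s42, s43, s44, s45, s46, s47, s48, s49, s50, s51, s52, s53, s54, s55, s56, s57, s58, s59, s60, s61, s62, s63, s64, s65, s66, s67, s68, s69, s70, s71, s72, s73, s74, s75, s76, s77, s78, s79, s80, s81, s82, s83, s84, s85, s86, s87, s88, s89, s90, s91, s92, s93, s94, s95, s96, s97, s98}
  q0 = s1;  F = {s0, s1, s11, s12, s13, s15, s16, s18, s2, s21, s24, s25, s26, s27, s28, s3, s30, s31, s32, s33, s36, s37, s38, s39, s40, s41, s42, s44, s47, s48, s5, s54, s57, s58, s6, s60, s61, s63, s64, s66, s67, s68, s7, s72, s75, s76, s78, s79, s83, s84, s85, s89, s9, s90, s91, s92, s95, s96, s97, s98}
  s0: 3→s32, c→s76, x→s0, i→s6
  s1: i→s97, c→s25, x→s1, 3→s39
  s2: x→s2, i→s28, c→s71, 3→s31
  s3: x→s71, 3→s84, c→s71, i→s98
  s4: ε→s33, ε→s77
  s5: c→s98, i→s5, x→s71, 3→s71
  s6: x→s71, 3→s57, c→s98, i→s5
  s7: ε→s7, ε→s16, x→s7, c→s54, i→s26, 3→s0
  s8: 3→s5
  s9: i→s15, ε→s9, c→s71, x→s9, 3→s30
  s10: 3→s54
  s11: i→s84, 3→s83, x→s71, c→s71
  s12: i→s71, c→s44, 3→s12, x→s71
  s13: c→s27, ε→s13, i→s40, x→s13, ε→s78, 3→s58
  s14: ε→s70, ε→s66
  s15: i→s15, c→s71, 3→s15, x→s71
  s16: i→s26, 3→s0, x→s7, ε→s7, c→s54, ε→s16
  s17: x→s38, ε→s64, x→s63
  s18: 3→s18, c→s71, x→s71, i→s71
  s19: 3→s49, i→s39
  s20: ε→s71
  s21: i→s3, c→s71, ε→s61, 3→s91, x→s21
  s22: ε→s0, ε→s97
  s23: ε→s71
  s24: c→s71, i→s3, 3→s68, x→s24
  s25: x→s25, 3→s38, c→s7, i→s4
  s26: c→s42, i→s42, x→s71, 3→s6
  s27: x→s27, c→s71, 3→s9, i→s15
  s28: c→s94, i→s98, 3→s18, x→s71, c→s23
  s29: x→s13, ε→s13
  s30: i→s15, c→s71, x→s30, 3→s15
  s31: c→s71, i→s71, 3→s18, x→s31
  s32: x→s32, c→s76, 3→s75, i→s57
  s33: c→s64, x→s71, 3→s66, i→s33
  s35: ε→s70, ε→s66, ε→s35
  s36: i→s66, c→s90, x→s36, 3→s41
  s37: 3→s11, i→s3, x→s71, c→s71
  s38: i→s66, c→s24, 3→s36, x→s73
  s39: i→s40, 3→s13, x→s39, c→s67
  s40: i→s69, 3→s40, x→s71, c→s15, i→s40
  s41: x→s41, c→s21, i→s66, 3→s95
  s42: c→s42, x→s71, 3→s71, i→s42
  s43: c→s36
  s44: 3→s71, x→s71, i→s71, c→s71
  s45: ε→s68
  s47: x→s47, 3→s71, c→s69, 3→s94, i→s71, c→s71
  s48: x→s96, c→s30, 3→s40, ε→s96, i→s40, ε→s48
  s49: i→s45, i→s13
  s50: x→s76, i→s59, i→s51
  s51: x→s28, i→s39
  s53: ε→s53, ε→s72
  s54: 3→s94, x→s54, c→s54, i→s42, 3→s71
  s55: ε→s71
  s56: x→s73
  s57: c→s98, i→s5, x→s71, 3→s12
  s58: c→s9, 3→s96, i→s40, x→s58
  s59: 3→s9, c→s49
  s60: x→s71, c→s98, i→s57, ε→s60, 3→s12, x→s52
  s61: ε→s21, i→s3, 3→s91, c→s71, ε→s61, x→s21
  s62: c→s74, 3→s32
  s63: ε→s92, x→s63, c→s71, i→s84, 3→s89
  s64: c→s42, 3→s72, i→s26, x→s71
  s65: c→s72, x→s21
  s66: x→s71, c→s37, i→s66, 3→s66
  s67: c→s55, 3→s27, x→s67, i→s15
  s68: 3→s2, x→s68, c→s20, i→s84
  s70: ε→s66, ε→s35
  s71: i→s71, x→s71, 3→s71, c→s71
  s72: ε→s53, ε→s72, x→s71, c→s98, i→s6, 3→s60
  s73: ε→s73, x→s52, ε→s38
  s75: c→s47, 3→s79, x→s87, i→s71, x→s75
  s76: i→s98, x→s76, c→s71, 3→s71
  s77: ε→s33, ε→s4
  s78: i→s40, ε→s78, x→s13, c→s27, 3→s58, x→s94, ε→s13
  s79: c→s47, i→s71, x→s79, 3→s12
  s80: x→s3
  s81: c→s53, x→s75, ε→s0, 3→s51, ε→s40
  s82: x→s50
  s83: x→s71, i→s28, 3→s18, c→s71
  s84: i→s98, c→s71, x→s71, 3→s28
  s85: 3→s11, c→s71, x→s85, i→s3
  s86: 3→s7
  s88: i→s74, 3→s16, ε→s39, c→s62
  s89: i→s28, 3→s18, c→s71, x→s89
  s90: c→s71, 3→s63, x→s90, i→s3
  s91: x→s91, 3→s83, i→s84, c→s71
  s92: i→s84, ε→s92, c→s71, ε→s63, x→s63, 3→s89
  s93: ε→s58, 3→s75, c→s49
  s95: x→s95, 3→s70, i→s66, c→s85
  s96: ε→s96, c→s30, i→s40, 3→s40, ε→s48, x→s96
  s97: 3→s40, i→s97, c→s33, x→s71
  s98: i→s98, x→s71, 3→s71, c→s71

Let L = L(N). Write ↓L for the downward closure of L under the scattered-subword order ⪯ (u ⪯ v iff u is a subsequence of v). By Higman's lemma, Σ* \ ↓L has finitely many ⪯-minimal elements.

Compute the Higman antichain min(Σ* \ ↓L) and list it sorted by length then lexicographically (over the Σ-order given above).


Antichain: [ix, 3cc, ccc3, ccii3, cc333i, 33333x].

|Q|=99, |F|=60, |δ|=335 (49 ε).
min D↑ (56 st, q0=0, F={10}): 0:c→1,x→0,3→2,i→3 1:c→4,x→1,3→5,i→6 2:c→7,x→2,3→8,i→9 3:c→6,x→10,3→9,i→3 4:c→11,x→4,3→12,i→13 5:c→14,x→5,3→15,i→16 6:c→17,x→10,3→16,i→6 7:c→10,x→7,3→18,i→19 8:c→18,x→8,3→20,i→9 9:c→19,x→10,3→9,i→9 10:c→10,x→10,3→10,i→10 11:c→11,x→11,3→10,i→21 12:c→22,x→12,3→23,i→24 13:c→21,x→10,3→24,i→21 14:c→10,x→14,3→25,i→26 15:c→27,x→15,3→28,i→16 16:c→29,x→10,3→16,i→16 17:c→21,x→10,3→30,i→13 18:c→10,x→18,3→31,i→19 19:c→10,x→10,3→19,i→19 20:c→31,x→20,3→32,i→9 21:c→21,x→10,3→10,i→21 22:c→10,x→22,3→10,i→33 23:c→22,x→23,3→34,i→35 24:c→33,x→10,3→35,i→36 25:c→10,x→25,3→37,i→38 26:c→10,x→10,3→38,i→33 27:c→10,x→27,3→39,i→26 28:c→40,x→28,3→41,i→16 29:c→10,x→10,3→42,i→26 30:c→33,x→10,3→43,i→24 31:c→10,x→31,3→44,i→19 32:c→44,x→32,3→9,i→9 33:c→10,x→10,3→10,i→33 34:c→45,x→34,3→46,i→10 35:c→33,x→10,3→47,i→36 36:c→33,x→10,3→10,i→36 37:c→10,x→37,3→48,i→49 38:c→10,x→10,3→49,i→33 39:c→10,x→39,3→50,i→38 40:c→10,x→40,3→51,i→26 41:c→52,x→41,3→16,i→16 42:c→10,x→10,3→53,i→38 43:c→33,x→10,3→47,i→35 44:c→10,x→44,3→19,i→19 45:c→10,x→45,3→10,i→10 46:c→45,x→46,3→47,i→10 47:c→54,x→10,3→47,i→10 48:c→10,x→48,3→55,i→10 49:c→10,x→10,3→55,i→33 50:c→10,x→50,3→55,i→49 51:c→10,x→51,3→53,i→38 52:c→10,x→52,3→42,i→26 53:c→10,x→10,3→55,i→49 54:c→10,x→10,3→10,i→10 55:c→10,x→10,3→55,i→10 (ε-aug+det+¬).
'ix': |S_i|=[74, 31, 2] end={s52,s71} rej; 2/2 deletions ∈↓L.
'3cc': |S_i|=[74, 62, 34, 6] end={s20,s23,s55,s69,s71,s94} ∉↓L; 3/3 del acc.
'ccc3': N↓-sim [74, 65, 48, 11, 2] end={s71,s94} ∉↓L; 4/4 del acc.
'ccii3': N↓-sim [74, 65, 48, 15, 4, 1] end={s71} rej; 5/5 deletions ∈↓L.
'cc333i': N↓-sim [74, 65, 48, 34, 23, 11, 1] end={s71} — reject; 6/6 deletions ∈↓L.
'33333x': |S_i|=[74, 62, 52, 39, 29, 19, 1] end={s71} rej; 6/6 del acc.
6 obstructions.


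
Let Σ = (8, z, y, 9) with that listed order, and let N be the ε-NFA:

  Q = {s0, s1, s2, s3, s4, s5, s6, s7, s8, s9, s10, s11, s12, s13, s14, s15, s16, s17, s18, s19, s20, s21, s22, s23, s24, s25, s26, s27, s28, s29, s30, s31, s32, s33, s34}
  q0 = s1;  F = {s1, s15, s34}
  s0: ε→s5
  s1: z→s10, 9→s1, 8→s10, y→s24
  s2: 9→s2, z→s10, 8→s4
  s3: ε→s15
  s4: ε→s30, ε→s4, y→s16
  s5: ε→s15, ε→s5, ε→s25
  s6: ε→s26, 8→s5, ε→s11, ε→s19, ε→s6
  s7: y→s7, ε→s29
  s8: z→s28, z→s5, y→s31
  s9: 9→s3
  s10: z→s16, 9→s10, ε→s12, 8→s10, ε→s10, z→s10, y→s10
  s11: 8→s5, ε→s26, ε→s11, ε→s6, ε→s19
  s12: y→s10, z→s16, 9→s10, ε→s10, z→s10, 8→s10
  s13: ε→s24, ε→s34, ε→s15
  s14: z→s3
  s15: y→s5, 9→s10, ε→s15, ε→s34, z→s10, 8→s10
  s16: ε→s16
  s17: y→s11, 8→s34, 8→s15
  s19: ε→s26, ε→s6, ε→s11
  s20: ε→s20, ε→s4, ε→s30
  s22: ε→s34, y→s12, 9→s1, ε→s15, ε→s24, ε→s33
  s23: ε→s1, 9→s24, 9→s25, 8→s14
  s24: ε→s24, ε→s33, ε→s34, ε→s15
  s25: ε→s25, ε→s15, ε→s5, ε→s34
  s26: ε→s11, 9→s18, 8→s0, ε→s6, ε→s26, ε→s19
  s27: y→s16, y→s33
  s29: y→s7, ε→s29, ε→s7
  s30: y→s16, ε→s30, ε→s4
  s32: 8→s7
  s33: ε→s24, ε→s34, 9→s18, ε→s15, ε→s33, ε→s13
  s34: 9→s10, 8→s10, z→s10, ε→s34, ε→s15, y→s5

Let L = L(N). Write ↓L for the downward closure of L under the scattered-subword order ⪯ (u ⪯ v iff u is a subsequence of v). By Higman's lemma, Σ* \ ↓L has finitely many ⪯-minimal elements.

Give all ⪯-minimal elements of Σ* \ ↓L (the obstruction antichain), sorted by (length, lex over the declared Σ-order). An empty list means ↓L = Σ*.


min(Σ*\↓L) = [8, z, y9].

|Q|=35, |F|=3, |δ|=109 (59 ε).
min D↑ (3 st, q0=0, F={1}): 0:8→1,z→1,y→2,9→0 1:8→1,z→1,y→1,9→1 2:8→1,z→1,y→2,9→1.
'8': run [12, 3] end={s10,s12,s16} rej; 1/1 deletions ∈↓L.
'z': run [12, 3] end={s10,s12,s16} — reject; 1/1 del acc.
'y9': |S_i|=[12, 11, 4] end={s10,s12,s16,s18} ∉↓L; 2/2 single-dels accept.
3 words, ⪯-incomp.


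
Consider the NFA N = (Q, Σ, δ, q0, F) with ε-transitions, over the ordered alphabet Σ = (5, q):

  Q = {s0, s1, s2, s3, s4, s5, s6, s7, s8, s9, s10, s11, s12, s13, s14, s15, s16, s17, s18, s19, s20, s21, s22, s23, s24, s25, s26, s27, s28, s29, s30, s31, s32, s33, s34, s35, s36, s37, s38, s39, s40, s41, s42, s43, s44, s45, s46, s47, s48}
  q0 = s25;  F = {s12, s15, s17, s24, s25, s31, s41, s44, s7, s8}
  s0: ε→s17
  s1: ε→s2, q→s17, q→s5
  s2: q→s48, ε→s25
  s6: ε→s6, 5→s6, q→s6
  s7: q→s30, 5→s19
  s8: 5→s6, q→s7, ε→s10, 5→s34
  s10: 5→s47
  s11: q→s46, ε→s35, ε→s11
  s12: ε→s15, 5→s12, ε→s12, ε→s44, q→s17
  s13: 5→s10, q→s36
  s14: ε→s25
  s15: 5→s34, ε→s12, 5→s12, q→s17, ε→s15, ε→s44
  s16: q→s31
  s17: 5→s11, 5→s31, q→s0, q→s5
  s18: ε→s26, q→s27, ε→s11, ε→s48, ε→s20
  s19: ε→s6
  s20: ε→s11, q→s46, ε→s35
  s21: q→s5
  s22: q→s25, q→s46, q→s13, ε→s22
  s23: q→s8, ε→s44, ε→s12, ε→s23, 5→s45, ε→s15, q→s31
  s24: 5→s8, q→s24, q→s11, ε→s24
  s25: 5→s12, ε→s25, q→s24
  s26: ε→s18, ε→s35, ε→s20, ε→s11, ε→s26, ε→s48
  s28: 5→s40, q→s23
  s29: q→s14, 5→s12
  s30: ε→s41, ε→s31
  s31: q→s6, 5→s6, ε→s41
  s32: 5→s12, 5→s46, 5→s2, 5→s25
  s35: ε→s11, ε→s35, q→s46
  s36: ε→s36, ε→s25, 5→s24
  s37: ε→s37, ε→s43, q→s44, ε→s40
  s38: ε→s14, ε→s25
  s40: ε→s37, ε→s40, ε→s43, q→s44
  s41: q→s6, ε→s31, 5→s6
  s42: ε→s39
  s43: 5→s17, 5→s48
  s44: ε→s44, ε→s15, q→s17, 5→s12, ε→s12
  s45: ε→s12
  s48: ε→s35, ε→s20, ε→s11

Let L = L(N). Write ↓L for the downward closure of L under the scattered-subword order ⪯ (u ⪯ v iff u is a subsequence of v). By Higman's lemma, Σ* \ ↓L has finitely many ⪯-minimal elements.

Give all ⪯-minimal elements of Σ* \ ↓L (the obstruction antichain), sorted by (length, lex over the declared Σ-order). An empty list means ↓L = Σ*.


Antichain: [q55, 5q5q, q5qqq].

|Q|=49, |F|=10, |δ|=116 (58 ε).
min D↑ (8 st, q0=0, F={6}): 0:5→1,q→2 1:5→1,q→3 2:5→4,q→2 3:5→5,q→3 4:5→6,q→7 5:5→6,q→6 6:5→6,q→6 7:5→6,q→5 [Hopcroft].
'q55': run [21, 17, 13, 4] end={s19,s34,s47,s6} rej; 3/3 deletions ∈↓L.
'5q5q': N↓-sim [21, 19, 12, 7, 2] end={s46,s6} rej; 4/4 single-dels accept.
'q5qqq': |S_i|=[21, 17, 13, 7, 4, 1] end={s6} ∉↓L; 5/5 single-dels accept.
3 minimals (antichain).


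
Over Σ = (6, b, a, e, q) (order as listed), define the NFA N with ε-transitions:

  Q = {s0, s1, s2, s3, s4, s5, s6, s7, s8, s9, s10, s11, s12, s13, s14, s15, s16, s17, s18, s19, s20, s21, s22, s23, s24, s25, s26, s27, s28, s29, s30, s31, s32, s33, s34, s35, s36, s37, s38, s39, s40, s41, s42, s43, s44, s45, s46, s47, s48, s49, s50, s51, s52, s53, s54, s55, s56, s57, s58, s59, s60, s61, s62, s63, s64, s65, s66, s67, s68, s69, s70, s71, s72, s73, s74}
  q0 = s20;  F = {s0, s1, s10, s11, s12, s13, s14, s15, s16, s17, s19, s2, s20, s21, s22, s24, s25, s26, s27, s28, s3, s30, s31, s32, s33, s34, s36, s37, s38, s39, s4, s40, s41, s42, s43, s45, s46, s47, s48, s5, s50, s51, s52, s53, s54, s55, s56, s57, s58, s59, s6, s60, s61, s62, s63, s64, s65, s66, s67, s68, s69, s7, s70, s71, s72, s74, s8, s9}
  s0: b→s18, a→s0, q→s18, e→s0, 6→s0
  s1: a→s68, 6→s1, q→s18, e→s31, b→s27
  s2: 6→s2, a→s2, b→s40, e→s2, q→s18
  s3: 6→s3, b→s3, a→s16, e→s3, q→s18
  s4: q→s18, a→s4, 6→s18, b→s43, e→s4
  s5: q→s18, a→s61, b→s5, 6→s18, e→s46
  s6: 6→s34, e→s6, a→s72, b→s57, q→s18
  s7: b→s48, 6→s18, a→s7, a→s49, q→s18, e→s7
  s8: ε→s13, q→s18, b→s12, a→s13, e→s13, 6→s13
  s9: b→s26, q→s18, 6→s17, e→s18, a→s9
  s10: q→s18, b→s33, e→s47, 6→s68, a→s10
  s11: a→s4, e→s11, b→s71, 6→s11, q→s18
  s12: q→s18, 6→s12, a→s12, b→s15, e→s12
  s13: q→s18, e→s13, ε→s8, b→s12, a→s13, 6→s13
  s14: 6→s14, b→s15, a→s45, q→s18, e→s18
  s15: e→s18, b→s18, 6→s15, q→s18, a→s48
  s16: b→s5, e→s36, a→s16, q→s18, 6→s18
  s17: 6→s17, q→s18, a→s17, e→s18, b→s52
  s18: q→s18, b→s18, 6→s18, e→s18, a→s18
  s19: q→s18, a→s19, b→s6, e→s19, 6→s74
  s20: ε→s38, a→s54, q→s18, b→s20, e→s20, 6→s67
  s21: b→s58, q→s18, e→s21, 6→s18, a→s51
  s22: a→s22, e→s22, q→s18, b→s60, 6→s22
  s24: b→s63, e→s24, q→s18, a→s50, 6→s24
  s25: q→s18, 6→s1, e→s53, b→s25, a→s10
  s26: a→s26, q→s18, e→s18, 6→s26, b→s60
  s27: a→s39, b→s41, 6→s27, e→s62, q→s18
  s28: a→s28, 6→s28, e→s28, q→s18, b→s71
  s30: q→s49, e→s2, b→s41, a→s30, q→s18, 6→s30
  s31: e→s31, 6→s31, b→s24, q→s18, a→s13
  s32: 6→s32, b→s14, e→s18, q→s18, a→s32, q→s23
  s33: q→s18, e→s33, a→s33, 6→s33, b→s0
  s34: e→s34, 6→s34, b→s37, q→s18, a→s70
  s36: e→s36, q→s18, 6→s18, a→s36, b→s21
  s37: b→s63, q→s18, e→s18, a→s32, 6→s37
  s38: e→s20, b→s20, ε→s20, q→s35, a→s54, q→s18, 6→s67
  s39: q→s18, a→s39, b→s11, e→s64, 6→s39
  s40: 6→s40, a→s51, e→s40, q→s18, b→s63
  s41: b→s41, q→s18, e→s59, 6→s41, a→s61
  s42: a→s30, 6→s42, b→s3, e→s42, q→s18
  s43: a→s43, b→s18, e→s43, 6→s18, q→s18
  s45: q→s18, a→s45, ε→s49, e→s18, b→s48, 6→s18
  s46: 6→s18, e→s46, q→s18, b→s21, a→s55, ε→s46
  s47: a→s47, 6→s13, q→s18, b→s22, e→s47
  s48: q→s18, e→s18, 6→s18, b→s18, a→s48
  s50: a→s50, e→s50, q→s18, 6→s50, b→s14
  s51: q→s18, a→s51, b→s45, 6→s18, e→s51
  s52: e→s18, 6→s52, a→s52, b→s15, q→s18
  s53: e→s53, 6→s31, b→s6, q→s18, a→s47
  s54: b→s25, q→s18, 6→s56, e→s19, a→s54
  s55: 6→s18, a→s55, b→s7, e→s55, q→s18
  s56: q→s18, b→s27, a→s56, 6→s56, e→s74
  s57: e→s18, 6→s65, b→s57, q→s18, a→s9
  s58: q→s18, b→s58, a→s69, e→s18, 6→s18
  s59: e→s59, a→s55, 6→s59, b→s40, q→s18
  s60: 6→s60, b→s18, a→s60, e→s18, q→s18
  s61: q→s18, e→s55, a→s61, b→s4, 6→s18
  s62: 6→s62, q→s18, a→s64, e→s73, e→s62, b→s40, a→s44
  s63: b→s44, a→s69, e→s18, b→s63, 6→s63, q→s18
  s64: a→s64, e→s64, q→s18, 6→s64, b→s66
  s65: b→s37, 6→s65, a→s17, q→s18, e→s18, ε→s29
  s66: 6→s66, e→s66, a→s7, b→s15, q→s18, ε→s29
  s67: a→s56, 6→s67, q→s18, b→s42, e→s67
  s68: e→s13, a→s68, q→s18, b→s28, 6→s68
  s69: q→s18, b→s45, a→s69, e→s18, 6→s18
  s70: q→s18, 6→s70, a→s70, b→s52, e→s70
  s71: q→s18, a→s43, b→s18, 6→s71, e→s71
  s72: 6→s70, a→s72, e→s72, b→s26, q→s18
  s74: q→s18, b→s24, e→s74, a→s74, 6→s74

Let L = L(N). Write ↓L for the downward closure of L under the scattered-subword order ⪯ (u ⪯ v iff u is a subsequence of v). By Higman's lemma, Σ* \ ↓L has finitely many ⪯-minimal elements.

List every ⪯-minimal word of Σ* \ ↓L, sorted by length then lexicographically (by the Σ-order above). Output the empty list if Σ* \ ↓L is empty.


|Q|=75, |F|=68, |δ|=360 (8 ε).
min D↑ (67 st, q0=0, F={3}): 0:6→1,b→0,a→2,e→0,q→3 1:6→1,b→4,a→5,e→1,q→3 2:6→5,b→6,a→2,e→7,q→3 3:6→3,b→3,a→3,e→3,q→3 4:6→4,b→8,a→9,e→4,q→3 5:6→5,b→10,a→5,e→11,q→3 6:6→12,b→6,a→13,e→14,q→3 7:6→11,b→15,a→7,e→7,q→3 8:6→8,b→8,a→16,e→8,q→3 9:6→9,b→17,a→9,e→18,q→3 10:6→10,b→17,a→19,e→20,q→3 11:6→11,b→21,a→11,e→11,q→3 12:6→12,b→10,a→22,e→23,q→3 13:6→22,b→24,a→13,e→25,q→3 14:6→23,b→15,a→25,e→14,q→3 15:6→26,b→27,a→28,e→15,q→3 16:6→3,b→29,a→16,e→30,q→3 17:6→17,b→17,a→31,e→32,q→3 18:6→18,b→33,a→18,e→18,q→3 19:6→19,b→34,a→19,e→35,q→3 20:6→20,b→33,a→35,e→20,q→3 21:6→21,b→36,a→37,e→21,q→3 22:6→22,b→38,a→22,e→39,q→3 23:6→23,b→21,a→39,e→23,q→3 24:6→24,b→40,a→24,e→24,q→3 25:6→39,b→41,a→25,e→25,q→3 26:6→26,b→42,a→43,e→26,q→3 27:6→44,b→27,a→45,e→3,q→3 28:6→43,b→46,a→28,e→28,q→3 29:6→3,b→29,a→31,e→47,q→3 30:6→3,b→48,a→30,e→30,q→3 31:6→3,b→49,a→31,e→50,q→3 32:6→32,b→33,a→50,e→32,q→3 33:6→33,b→36,a→51,e→33,q→3 34:6→34,b→52,a→49,e→34,q→3 35:6→35,b→53,a→35,e→35,q→3 36:6→36,b→36,a→54,e→3,q→3 37:6→37,b→55,a→37,e→37,q→3 38:6→38,b→52,a→38,e→38,q→3 39:6→39,b→56,a→39,e→39,q→3 40:6→40,b→3,a→40,e→40,q→3 41:6→41,b→57,a→41,e→41,q→3 42:6→42,b→36,a→58,e→3,q→3 43:6→43,b→59,a→43,e→43,q→3 44:6→44,b→42,a→60,e→3,q→3 45:6→60,b→46,a→45,e→3,q→3 46:6→46,b→57,a→46,e→3,q→3 47:6→3,b→48,a→50,e→47,q→3 48:6→3,b→61,a→51,e→48,q→3 49:6→3,b→62,a→49,e→49,q→3 50:6→3,b→63,a→50,e→50,q→3 51:6→3,b→64,a→51,e→51,q→3 52:6→52,b→3,a→62,e→52,q→3 53:6→53,b→65,a→63,e→53,q→3 54:6→3,b→64,a→54,e→3,q→3 55:6→55,b→65,a→64,e→3,q→3 56:6→56,b→65,a→56,e→56,q→3 57:6→57,b→3,a→57,e→3,q→3 58:6→58,b→55,a→58,e→3,q→3 59:6→59,b→65,a→59,e→3,q→3 60:6→60,b→59,a→60,e→3,q→3 61:6→3,b→61,a→54,e→3,q→3 62:6→3,b→3,a→62,e→62,q→3 63:6→3,b→66,a→63,e→63,q→3 64:6→3,b→66,a→64,e→3,q→3 65:6→65,b→3,a→66,e→3,q→3 66:6→3,b→3,a→66,e→3,q→3 (ε-aug+det+¬).
'q': N↓-sim [75, 4] end={s18,s23,s35,s49} ∉↓L; 1/1 del acc.
'6bba6': |S_i|=[75, 62, 47, 29, 17, 1] end={s18} rej; 5/5 del acc.
'aebbe': N↓-sim [75, 69, 56, 37, 21, 1] end={s18} — reject; 5/5 deletions ∈↓L.
'ababbb': N↓-sim [75, 69, 61, 40, 21, 7, 1] end={s18} — reject; 6/6 single-dels accept.
4 minimals (antichain).

A = [q, 6bba6, aebbe, ababbb].


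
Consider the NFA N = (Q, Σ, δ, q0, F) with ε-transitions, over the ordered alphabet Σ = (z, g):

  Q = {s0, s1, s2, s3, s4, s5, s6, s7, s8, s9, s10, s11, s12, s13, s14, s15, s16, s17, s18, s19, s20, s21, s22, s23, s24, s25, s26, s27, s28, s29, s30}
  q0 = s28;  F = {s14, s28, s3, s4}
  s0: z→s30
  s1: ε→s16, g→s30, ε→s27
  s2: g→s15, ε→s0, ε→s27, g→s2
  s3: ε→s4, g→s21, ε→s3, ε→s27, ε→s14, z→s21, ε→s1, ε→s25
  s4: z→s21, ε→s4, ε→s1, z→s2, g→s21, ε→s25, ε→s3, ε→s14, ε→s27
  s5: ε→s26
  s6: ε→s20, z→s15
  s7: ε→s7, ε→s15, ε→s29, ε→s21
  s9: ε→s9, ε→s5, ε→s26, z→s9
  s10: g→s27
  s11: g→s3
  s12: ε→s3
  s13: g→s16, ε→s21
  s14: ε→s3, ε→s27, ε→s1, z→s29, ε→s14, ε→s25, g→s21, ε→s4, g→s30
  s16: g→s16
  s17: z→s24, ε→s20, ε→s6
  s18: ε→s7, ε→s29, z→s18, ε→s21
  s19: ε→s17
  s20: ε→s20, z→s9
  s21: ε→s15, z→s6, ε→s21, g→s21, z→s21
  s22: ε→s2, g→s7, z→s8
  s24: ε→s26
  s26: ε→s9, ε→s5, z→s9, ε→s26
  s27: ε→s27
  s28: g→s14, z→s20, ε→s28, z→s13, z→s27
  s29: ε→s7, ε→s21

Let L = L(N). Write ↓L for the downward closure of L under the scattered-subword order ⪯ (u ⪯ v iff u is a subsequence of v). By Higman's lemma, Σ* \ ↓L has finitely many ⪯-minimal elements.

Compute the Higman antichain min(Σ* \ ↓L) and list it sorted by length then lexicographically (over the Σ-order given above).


|Q|=31, |F|=4, |δ|=82 (51 ε).
min D↑ (3 st, q0=0, F={1}): 0:z→1,g→2 1:z→1,g→1 2:z→1,g→1 (ε-aug+det+¬).
'z': run [21, 15] end={s0,s13,s15,s16,s2,s20,s21,s26,s27,s29,s30,s5,…} — reject; 1/1 del acc.
'gg': |S_i|=[21, 19, 12] end={s0,s15,s16,s2,s20,s21,s26,s27,s30,s5,s6,s9} — reject; 2/2 deletions ∈↓L.
2 words, ⪯-incomp.

Antichain: [z, gg].
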